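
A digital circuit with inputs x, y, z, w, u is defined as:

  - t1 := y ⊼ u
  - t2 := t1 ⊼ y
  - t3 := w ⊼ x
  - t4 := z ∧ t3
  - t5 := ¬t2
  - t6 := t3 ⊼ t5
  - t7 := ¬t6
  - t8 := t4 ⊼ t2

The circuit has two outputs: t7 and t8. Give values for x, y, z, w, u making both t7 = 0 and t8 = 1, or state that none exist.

x=1, y=1, z=1, w=1, u=0

Check with x=1, y=1, z=1, w=1, u=0:
t1 = y ⊼ u = 1 ⊼ 0 = 1
t2 = t1 ⊼ y = 1 ⊼ 1 = 0
t3 = w ⊼ x = 1 ⊼ 1 = 0
t4 = z ∧ t3 = 1 ∧ 0 = 0
t5 = ¬t2 = ¬0 = 1
t6 = t3 ⊼ t5 = 0 ⊼ 1 = 1
t7 = ¬t6 = ¬1 = 0
t8 = t4 ⊼ t2 = 0 ⊼ 0 = 1
So t7 = 0 and t8 = 1.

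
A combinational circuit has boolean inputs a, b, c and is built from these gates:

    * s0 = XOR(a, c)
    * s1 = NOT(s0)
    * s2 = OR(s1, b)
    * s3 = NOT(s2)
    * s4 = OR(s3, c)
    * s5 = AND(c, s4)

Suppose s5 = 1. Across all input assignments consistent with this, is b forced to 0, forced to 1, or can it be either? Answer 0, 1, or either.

either

Both values of b occur among assignments with s5 = 1:
  b=0: a=0, b=0, c=1
  b=1: a=0, b=1, c=1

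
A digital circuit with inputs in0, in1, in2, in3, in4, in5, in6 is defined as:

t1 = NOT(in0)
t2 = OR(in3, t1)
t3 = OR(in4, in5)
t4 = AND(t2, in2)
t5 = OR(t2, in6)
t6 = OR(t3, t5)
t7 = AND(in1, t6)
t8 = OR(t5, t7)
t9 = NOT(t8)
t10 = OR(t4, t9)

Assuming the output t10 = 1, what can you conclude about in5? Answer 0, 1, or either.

Both values of in5 occur among assignments with t10 = 1:
  in5=0: in0=0, in1=0, in2=1, in3=0, in4=0, in5=0, in6=0
  in5=1: in0=0, in1=0, in2=1, in3=0, in4=0, in5=1, in6=0

either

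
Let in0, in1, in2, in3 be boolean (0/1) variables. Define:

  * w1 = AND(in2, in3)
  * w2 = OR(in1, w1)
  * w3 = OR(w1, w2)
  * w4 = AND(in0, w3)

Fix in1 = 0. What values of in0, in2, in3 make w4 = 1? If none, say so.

in0=1, in2=1, in3=1

Check with in1 = 0 and in0=1, in2=1, in3=1:
w1 = AND(in2, in3) = AND(1, 1) = 1
w2 = OR(in1, w1) = OR(0, 1) = 1
w3 = OR(w1, w2) = OR(1, 1) = 1
w4 = AND(in0, w3) = AND(1, 1) = 1
So w4 = 1.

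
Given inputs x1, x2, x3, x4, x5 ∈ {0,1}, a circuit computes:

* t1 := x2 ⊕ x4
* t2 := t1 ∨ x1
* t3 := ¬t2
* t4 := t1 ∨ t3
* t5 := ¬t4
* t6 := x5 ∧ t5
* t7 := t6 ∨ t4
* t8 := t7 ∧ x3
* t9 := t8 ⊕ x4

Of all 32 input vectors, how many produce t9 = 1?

16

t9 = t8 ⊕ x4 must be 1, so t8 and x4 differ.
Enumerating the 32 input combinations, 16 give t9 = 1 and 16 give t9 = 0.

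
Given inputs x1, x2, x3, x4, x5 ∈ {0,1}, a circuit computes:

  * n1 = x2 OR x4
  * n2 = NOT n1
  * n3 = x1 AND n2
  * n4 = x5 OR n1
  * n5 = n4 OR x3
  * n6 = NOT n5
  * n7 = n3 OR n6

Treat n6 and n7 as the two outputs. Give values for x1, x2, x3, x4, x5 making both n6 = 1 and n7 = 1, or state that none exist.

Check with x1=0, x2=0, x3=0, x4=0, x5=0:
n1 = x2 OR x4 = 0 OR 0 = 0
n2 = NOT n1 = NOT 0 = 1
n3 = x1 AND n2 = 0 AND 1 = 0
n4 = x5 OR n1 = 0 OR 0 = 0
n5 = n4 OR x3 = 0 OR 0 = 0
n6 = NOT n5 = NOT 0 = 1
n7 = n3 OR n6 = 0 OR 1 = 1
So n6 = 1 and n7 = 1.

x1=0, x2=0, x3=0, x4=0, x5=0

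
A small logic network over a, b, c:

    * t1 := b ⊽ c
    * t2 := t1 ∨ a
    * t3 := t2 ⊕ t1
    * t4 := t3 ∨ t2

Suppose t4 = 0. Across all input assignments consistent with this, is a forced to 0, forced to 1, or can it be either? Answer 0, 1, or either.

0

t4 = t3 ∨ t2 must be 0, so both t3 = 0 and t2 = 0.
Every assignment with t4 = 0 has a = 0; there are 3 such assignment(s).
  a=0, b=0, c=1
  a=0, b=1, c=0
  a=0, b=1, c=1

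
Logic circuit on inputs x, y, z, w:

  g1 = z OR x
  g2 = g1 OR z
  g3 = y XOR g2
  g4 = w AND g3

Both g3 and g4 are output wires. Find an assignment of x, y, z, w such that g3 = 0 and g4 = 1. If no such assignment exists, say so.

no solution exists

Across all 16 input combinations, none give both g3 = 0 and g4 = 1.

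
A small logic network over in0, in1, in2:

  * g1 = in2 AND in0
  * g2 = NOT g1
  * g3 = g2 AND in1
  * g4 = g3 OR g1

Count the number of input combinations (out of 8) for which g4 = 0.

3

g4 = g3 OR g1 must be 0, so both g3 = 0 and g1 = 0.
g3 = g2 AND in1 must be 0, so at least one of g2, in1 is 0.
Satisfying assignments:
  in0=0, in1=0, in2=0
  in0=0, in1=0, in2=1
  in0=1, in1=0, in2=0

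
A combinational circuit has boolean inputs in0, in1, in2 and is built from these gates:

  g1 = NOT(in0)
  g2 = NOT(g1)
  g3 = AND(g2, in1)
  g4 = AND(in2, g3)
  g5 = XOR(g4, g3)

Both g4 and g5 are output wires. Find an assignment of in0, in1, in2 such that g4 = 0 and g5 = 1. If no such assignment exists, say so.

in0=1, in1=1, in2=0

Check with in0=1, in1=1, in2=0:
g1 = NOT(in0) = NOT 1 = 0
g2 = NOT(g1) = NOT 0 = 1
g3 = AND(g2, in1) = AND(1, 1) = 1
g4 = AND(in2, g3) = AND(0, 1) = 0
g5 = XOR(g4, g3) = XOR(0, 1) = 1
So g4 = 0 and g5 = 1.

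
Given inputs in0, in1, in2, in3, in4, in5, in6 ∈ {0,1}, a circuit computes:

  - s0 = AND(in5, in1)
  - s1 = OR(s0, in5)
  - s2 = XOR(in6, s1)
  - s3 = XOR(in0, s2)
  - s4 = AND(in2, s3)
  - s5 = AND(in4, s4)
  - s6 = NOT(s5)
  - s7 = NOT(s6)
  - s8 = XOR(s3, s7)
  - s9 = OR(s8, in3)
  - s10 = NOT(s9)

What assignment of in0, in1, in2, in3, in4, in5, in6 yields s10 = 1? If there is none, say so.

in0=0, in1=0, in2=1, in3=0, in4=0, in5=1, in6=1

s10 = NOT(s9) must be 1, so s9 = 0.
Check with in0=0, in1=0, in2=1, in3=0, in4=0, in5=1, in6=1:
s0 = AND(in5, in1) = AND(1, 0) = 0
s1 = OR(s0, in5) = OR(0, 1) = 1
s2 = XOR(in6, s1) = XOR(1, 1) = 0
s3 = XOR(in0, s2) = XOR(0, 0) = 0
s4 = AND(in2, s3) = AND(1, 0) = 0
s5 = AND(in4, s4) = AND(0, 0) = 0
s6 = NOT(s5) = NOT 0 = 1
s7 = NOT(s6) = NOT 1 = 0
s8 = XOR(s3, s7) = XOR(0, 0) = 0
s9 = OR(s8, in3) = OR(0, 0) = 0
s10 = NOT(s9) = NOT 0 = 1
So s10 = 1 as required.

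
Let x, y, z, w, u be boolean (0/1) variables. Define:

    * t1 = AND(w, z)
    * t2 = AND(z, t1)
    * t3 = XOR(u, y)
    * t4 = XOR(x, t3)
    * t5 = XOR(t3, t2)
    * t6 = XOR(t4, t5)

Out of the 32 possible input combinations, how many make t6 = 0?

16

t6 = XOR(t4, t5) must be 0, so t4 and t5 are equal.
Enumerating the 32 input combinations, 16 give t6 = 0 and 16 give t6 = 1.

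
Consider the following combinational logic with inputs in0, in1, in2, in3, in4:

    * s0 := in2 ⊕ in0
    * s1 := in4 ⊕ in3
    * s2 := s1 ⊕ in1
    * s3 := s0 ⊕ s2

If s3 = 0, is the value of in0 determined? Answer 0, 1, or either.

Both values of in0 occur among assignments with s3 = 0:
  in0=0: in0=0, in1=0, in2=0, in3=0, in4=0
  in0=1: in0=1, in1=0, in2=0, in3=0, in4=1

either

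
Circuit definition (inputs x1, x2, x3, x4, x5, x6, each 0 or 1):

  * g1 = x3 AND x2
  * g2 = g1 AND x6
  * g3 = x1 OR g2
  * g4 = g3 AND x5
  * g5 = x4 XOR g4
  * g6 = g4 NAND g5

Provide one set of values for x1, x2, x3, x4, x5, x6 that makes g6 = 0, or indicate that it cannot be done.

x1=1 x2=1 x3=1 x4=0 x5=1 x6=0

g6 = g4 NAND g5 must be 0, so both g4 = 1 and g5 = 1.
g4 = g3 AND x5 must be 1, so both g3 = 1 and x5 = 1.
g5 = x4 XOR g4 must be 1, so x4 and g4 differ.
Check with x1=1 x2=1 x3=1 x4=0 x5=1 x6=0:
g1 = x3 AND x2 = 1 AND 1 = 1
g2 = g1 AND x6 = 1 AND 0 = 0
g3 = x1 OR g2 = 1 OR 0 = 1
g4 = g3 AND x5 = 1 AND 1 = 1
g5 = x4 XOR g4 = 0 XOR 1 = 1
g6 = g4 NAND g5 = 1 NAND 1 = 0
So g6 = 0 as required.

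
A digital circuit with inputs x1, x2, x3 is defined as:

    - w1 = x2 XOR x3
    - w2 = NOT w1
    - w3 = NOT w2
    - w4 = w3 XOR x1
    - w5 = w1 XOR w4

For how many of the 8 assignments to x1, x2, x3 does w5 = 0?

4

w5 = w1 XOR w4 must be 0, so w1 and w4 are equal.
Enumerating the 8 input combinations, 4 give w5 = 0 and 4 give w5 = 1.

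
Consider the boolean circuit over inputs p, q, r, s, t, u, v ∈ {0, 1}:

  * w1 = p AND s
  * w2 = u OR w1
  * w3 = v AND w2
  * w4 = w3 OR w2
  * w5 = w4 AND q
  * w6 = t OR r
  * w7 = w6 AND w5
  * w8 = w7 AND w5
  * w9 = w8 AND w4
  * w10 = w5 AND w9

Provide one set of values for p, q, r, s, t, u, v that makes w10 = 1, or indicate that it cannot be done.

w10 = w5 AND w9 must be 1, so both w5 = 1 and w9 = 1.
Check with p=1 q=1 r=1 s=1 t=0 u=0 v=1:
w1 = p AND s = 1 AND 1 = 1
w2 = u OR w1 = 0 OR 1 = 1
w3 = v AND w2 = 1 AND 1 = 1
w4 = w3 OR w2 = 1 OR 1 = 1
w5 = w4 AND q = 1 AND 1 = 1
w6 = t OR r = 0 OR 1 = 1
w7 = w6 AND w5 = 1 AND 1 = 1
w8 = w7 AND w5 = 1 AND 1 = 1
w9 = w8 AND w4 = 1 AND 1 = 1
w10 = w5 AND w9 = 1 AND 1 = 1
So w10 = 1 as required.

p=1 q=1 r=1 s=1 t=0 u=0 v=1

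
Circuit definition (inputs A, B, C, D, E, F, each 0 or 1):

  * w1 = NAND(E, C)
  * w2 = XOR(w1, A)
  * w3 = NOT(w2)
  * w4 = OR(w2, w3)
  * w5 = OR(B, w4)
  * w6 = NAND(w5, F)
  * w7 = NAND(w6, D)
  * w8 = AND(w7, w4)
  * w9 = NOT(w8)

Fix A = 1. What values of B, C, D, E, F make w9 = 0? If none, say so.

B=0, C=0, D=0, E=1, F=1

Check with A = 1 and B=0, C=0, D=0, E=1, F=1:
w1 = NAND(E, C) = NAND(1, 0) = 1
w2 = XOR(w1, A) = XOR(1, 1) = 0
w3 = NOT(w2) = NOT 0 = 1
w4 = OR(w2, w3) = OR(0, 1) = 1
w5 = OR(B, w4) = OR(0, 1) = 1
w6 = NAND(w5, F) = NAND(1, 1) = 0
w7 = NAND(w6, D) = NAND(0, 0) = 1
w8 = AND(w7, w4) = AND(1, 1) = 1
w9 = NOT(w8) = NOT 1 = 0
So w9 = 0.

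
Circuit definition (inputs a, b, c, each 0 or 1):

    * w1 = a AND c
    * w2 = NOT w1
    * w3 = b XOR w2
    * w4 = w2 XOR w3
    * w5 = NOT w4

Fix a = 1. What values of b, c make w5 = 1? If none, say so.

Check with a = 1 and b=0, c=0:
w1 = a AND c = 1 AND 0 = 0
w2 = NOT w1 = NOT 0 = 1
w3 = b XOR w2 = 0 XOR 1 = 1
w4 = w2 XOR w3 = 1 XOR 1 = 0
w5 = NOT w4 = NOT 0 = 1
So w5 = 1.

b=0, c=0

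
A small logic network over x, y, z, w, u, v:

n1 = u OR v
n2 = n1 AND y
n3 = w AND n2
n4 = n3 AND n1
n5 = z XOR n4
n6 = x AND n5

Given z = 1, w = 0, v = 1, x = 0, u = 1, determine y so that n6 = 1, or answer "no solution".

With z = 1, w = 0, v = 1, x = 0, u = 1 fixed, none of the 2 settings of y give n6 = 1.
For example, with y=1:
n1 = u OR v = 1 OR 1 = 1
n2 = n1 AND y = 1 AND 1 = 1
n3 = w AND n2 = 0 AND 1 = 0
n4 = n3 AND n1 = 0 AND 1 = 0
n5 = z XOR n4 = 1 XOR 0 = 1
n6 = x AND n5 = 0 AND 1 = 0
giving n6 = 0 ≠ 1.

no solution exists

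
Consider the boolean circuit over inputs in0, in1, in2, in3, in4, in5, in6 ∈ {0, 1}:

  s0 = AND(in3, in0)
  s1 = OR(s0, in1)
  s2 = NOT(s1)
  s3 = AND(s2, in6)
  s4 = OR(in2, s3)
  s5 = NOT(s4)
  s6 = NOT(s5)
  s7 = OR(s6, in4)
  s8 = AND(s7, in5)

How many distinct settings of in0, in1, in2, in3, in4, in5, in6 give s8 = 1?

51

s8 = AND(s7, in5) must be 1, so both s7 = 1 and in5 = 1.
s7 = OR(s6, in4) must be 1, so at least one of s6, in4 is 1.
Enumerating the 128 input combinations, 51 give s8 = 1 and 77 give s8 = 0.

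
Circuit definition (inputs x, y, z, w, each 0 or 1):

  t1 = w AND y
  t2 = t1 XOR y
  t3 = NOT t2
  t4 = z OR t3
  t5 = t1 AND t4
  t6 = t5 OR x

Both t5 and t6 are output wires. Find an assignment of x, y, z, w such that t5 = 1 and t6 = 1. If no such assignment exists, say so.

Check with x=1, y=1, z=0, w=1:
t1 = w AND y = 1 AND 1 = 1
t2 = t1 XOR y = 1 XOR 1 = 0
t3 = NOT t2 = NOT 0 = 1
t4 = z OR t3 = 0 OR 1 = 1
t5 = t1 AND t4 = 1 AND 1 = 1
t6 = t5 OR x = 1 OR 1 = 1
So t5 = 1 and t6 = 1.

x=1, y=1, z=0, w=1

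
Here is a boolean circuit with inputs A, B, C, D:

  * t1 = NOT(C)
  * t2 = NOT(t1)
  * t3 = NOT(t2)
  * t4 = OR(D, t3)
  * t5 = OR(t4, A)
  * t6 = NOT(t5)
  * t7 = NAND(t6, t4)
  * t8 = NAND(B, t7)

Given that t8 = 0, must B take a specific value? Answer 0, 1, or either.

1

t8 = NAND(B, t7) must be 0, so both B = 1 and t7 = 1.
t7 = NAND(t6, t4) must be 1, so at least one of t6, t4 is 0.
Every assignment with t8 = 0 has B = 1; there are 8 such assignment(s).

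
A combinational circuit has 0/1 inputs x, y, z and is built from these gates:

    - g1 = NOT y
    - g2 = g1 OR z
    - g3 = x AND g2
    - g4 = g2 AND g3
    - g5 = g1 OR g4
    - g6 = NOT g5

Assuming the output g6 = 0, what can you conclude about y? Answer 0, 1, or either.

Both values of y occur among assignments with g6 = 0:
  y=0: x=0, y=0, z=0
  y=1: x=1, y=1, z=1

either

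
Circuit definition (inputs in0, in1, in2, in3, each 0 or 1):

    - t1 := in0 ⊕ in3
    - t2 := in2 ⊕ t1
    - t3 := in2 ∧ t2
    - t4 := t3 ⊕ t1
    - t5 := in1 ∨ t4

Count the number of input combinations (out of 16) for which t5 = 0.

2

t5 = in1 ∨ t4 must be 0, so both in1 = 0 and t4 = 0.
Enumerating the 16 input combinations, 2 give t5 = 0 and 14 give t5 = 1.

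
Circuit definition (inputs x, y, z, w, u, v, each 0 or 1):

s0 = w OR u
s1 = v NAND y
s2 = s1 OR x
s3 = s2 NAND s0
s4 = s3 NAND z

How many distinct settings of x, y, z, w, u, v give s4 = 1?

s4 = s3 NAND z must be 1, so at least one of s3, z is 0.
Enumerating the 64 input combinations, 53 give s4 = 1 and 11 give s4 = 0.

53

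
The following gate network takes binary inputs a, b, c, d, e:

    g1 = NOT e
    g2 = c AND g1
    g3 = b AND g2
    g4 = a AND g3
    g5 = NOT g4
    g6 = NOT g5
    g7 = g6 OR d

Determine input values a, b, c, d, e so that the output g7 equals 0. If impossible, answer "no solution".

a=0, b=1, c=0, d=0, e=1

g7 = g6 OR d must be 0, so both g6 = 0 and d = 0.
g6 = NOT g5 must be 0, so g5 = 1.
g5 = NOT g4 must be 1, so g4 = 0.
Check with a=0, b=1, c=0, d=0, e=1:
g1 = NOT e = NOT 1 = 0
g2 = c AND g1 = 0 AND 0 = 0
g3 = b AND g2 = 1 AND 0 = 0
g4 = a AND g3 = 0 AND 0 = 0
g5 = NOT g4 = NOT 0 = 1
g6 = NOT g5 = NOT 1 = 0
g7 = g6 OR d = 0 OR 0 = 0
So g7 = 0 as required.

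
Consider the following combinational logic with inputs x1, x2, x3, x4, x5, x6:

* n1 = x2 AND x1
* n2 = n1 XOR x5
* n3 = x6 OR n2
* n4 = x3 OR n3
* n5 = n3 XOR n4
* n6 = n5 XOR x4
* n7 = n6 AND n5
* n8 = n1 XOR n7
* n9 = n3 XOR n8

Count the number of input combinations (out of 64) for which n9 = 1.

42

n9 = n3 XOR n8 must be 1, so n3 and n8 differ.
Enumerating the 64 input combinations, 42 give n9 = 1 and 22 give n9 = 0.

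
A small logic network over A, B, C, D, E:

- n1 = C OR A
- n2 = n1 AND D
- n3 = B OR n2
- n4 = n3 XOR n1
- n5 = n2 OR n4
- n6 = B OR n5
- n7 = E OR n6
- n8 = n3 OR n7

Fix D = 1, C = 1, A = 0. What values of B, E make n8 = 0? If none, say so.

With D = 1, C = 1, A = 0 fixed, none of the 4 settings of B, E give n8 = 0.
For example, with B=0, E=1:
n1 = C OR A = 1 OR 0 = 1
n2 = n1 AND D = 1 AND 1 = 1
n3 = B OR n2 = 0 OR 1 = 1
n4 = n3 XOR n1 = 1 XOR 1 = 0
n5 = n2 OR n4 = 1 OR 0 = 1
n6 = B OR n5 = 0 OR 1 = 1
n7 = E OR n6 = 1 OR 1 = 1
n8 = n3 OR n7 = 1 OR 1 = 1
giving n8 = 1 ≠ 0.

no solution exists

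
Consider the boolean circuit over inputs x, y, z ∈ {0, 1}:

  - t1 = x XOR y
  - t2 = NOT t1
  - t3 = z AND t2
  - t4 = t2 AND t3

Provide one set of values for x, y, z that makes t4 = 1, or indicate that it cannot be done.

t4 = t2 AND t3 must be 1, so both t2 = 1 and t3 = 1.
Check with x=0 y=0 z=1:
t1 = x XOR y = 0 XOR 0 = 0
t2 = NOT t1 = NOT 0 = 1
t3 = z AND t2 = 1 AND 1 = 1
t4 = t2 AND t3 = 1 AND 1 = 1
So t4 = 1 as required.

x=0 y=0 z=1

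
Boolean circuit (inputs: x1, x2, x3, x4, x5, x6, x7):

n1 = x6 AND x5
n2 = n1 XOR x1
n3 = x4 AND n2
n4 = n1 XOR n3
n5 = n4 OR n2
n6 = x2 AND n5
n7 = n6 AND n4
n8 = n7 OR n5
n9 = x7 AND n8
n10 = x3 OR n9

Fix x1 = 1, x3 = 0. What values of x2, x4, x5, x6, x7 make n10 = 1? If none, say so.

Check with x1 = 1, x3 = 0 and x2=0, x4=0, x5=1, x6=1, x7=1:
n1 = x6 AND x5 = 1 AND 1 = 1
n2 = n1 XOR x1 = 1 XOR 1 = 0
n3 = x4 AND n2 = 0 AND 0 = 0
n4 = n1 XOR n3 = 1 XOR 0 = 1
n5 = n4 OR n2 = 1 OR 0 = 1
n6 = x2 AND n5 = 0 AND 1 = 0
n7 = n6 AND n4 = 0 AND 1 = 0
n8 = n7 OR n5 = 0 OR 1 = 1
n9 = x7 AND n8 = 1 AND 1 = 1
n10 = x3 OR n9 = 0 OR 1 = 1
So n10 = 1.

x2=0 x4=0 x5=1 x6=1 x7=1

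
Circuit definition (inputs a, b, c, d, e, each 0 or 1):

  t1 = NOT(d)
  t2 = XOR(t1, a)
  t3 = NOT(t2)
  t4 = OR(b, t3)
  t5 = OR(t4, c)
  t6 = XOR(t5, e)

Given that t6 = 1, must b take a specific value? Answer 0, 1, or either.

Both values of b occur among assignments with t6 = 1:
  b=0: a=0, b=0, c=0, d=0, e=1
  b=1: a=0, b=1, c=0, d=0, e=0

either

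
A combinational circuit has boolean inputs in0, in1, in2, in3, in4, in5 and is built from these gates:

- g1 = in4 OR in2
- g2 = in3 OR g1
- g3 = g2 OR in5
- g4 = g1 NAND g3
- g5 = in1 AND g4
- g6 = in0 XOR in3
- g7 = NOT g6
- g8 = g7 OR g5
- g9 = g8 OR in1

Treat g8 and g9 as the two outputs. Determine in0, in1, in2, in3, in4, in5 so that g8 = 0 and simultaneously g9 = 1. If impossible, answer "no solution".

in0=1 in1=1 in2=1 in3=0 in4=1 in5=1

Check with in0=1 in1=1 in2=1 in3=0 in4=1 in5=1:
g1 = in4 OR in2 = 1 OR 1 = 1
g2 = in3 OR g1 = 0 OR 1 = 1
g3 = g2 OR in5 = 1 OR 1 = 1
g4 = g1 NAND g3 = 1 NAND 1 = 0
g5 = in1 AND g4 = 1 AND 0 = 0
g6 = in0 XOR in3 = 1 XOR 0 = 1
g7 = NOT g6 = NOT 1 = 0
g8 = g7 OR g5 = 0 OR 0 = 0
g9 = g8 OR in1 = 0 OR 1 = 1
So g8 = 0 and g9 = 1.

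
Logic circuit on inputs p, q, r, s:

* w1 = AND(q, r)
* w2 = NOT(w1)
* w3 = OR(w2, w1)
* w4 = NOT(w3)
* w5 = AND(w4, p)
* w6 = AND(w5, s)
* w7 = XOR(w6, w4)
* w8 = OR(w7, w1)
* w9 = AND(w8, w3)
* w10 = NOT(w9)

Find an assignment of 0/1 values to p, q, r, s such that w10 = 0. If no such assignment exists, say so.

p=0, q=1, r=1, s=1

w10 = NOT(w9) must be 0, so w9 = 1.
Check with p=0, q=1, r=1, s=1:
w1 = AND(q, r) = AND(1, 1) = 1
w2 = NOT(w1) = NOT 1 = 0
w3 = OR(w2, w1) = OR(0, 1) = 1
w4 = NOT(w3) = NOT 1 = 0
w5 = AND(w4, p) = AND(0, 0) = 0
w6 = AND(w5, s) = AND(0, 1) = 0
w7 = XOR(w6, w4) = XOR(0, 0) = 0
w8 = OR(w7, w1) = OR(0, 1) = 1
w9 = AND(w8, w3) = AND(1, 1) = 1
w10 = NOT(w9) = NOT 1 = 0
So w10 = 0 as required.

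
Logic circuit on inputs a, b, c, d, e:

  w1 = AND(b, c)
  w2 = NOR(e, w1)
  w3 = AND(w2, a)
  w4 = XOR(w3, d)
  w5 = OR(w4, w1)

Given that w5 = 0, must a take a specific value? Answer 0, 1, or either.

Both values of a occur among assignments with w5 = 0:
  a=0: a=0, b=0, c=0, d=0, e=0
  a=1: a=1, b=0, c=0, d=0, e=1

either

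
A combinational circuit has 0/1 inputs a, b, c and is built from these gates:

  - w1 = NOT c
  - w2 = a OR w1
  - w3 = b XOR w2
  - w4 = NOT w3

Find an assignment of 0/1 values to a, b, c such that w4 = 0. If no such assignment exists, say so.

a=1, b=0, c=1

w4 = NOT w3 must be 0, so w3 = 1.
Check with a=1, b=0, c=1:
w1 = NOT c = NOT 1 = 0
w2 = a OR w1 = 1 OR 0 = 1
w3 = b XOR w2 = 0 XOR 1 = 1
w4 = NOT w3 = NOT 1 = 0
So w4 = 0 as required.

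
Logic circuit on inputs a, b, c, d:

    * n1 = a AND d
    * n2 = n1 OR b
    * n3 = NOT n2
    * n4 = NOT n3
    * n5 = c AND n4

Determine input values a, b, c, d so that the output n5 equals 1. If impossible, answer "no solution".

n5 = c AND n4 must be 1, so both c = 1 and n4 = 1.
n4 = NOT n3 must be 1, so n3 = 0.
Check with a=1, b=0, c=1, d=1:
n1 = a AND d = 1 AND 1 = 1
n2 = n1 OR b = 1 OR 0 = 1
n3 = NOT n2 = NOT 1 = 0
n4 = NOT n3 = NOT 0 = 1
n5 = c AND n4 = 1 AND 1 = 1
So n5 = 1 as required.

a=1, b=0, c=1, d=1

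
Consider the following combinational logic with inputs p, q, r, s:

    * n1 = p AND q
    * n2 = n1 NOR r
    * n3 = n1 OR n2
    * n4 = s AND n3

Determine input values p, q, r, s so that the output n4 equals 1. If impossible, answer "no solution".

p=0, q=1, r=0, s=1

Check with p=0, q=1, r=0, s=1:
n1 = p AND q = 0 AND 1 = 0
n2 = n1 NOR r = 0 NOR 0 = 1
n3 = n1 OR n2 = 0 OR 1 = 1
n4 = s AND n3 = 1 AND 1 = 1
So n4 = 1 as required.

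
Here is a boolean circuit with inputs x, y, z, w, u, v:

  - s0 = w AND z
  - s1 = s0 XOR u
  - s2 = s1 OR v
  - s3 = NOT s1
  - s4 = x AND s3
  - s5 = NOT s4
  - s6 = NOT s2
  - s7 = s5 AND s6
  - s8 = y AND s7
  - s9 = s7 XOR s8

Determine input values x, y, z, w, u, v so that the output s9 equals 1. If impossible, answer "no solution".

Check with x=0, y=0, z=1, w=0, u=0, v=0:
s0 = w AND z = 0 AND 1 = 0
s1 = s0 XOR u = 0 XOR 0 = 0
s2 = s1 OR v = 0 OR 0 = 0
s3 = NOT s1 = NOT 0 = 1
s4 = x AND s3 = 0 AND 1 = 0
s5 = NOT s4 = NOT 0 = 1
s6 = NOT s2 = NOT 0 = 1
s7 = s5 AND s6 = 1 AND 1 = 1
s8 = y AND s7 = 0 AND 1 = 0
s9 = s7 XOR s8 = 1 XOR 0 = 1
So s9 = 1 as required.

x=0, y=0, z=1, w=0, u=0, v=0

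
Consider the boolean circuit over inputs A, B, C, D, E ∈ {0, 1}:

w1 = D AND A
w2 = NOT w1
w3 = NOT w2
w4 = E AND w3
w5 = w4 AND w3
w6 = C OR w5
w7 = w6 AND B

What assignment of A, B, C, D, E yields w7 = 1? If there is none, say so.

A=0, B=1, C=1, D=0, E=1

w7 = w6 AND B must be 1, so both w6 = 1 and B = 1.
w6 = C OR w5 must be 1, so at least one of C, w5 is 1.
Check with A=0, B=1, C=1, D=0, E=1:
w1 = D AND A = 0 AND 0 = 0
w2 = NOT w1 = NOT 0 = 1
w3 = NOT w2 = NOT 1 = 0
w4 = E AND w3 = 1 AND 0 = 0
w5 = w4 AND w3 = 0 AND 0 = 0
w6 = C OR w5 = 1 OR 0 = 1
w7 = w6 AND B = 1 AND 1 = 1
So w7 = 1 as required.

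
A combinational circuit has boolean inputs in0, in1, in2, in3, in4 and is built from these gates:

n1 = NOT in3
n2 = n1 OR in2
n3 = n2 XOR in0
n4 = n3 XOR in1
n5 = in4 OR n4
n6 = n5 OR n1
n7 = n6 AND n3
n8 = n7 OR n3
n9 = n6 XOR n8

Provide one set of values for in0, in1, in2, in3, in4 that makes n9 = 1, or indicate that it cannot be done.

Check with in0=0, in1=1, in2=1, in3=1, in4=0:
n1 = NOT in3 = NOT 1 = 0
n2 = n1 OR in2 = 0 OR 1 = 1
n3 = n2 XOR in0 = 1 XOR 0 = 1
n4 = n3 XOR in1 = 1 XOR 1 = 0
n5 = in4 OR n4 = 0 OR 0 = 0
n6 = n5 OR n1 = 0 OR 0 = 0
n7 = n6 AND n3 = 0 AND 1 = 0
n8 = n7 OR n3 = 0 OR 1 = 1
n9 = n6 XOR n8 = 0 XOR 1 = 1
So n9 = 1 as required.

in0=0, in1=1, in2=1, in3=1, in4=0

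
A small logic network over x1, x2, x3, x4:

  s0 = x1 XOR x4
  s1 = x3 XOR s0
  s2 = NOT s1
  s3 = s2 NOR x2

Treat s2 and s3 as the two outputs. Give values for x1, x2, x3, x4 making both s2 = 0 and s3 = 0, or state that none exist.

x1=1, x2=1, x3=1, x4=1

Check with x1=1, x2=1, x3=1, x4=1:
s0 = x1 XOR x4 = 1 XOR 1 = 0
s1 = x3 XOR s0 = 1 XOR 0 = 1
s2 = NOT s1 = NOT 1 = 0
s3 = s2 NOR x2 = 0 NOR 1 = 0
So s2 = 0 and s3 = 0.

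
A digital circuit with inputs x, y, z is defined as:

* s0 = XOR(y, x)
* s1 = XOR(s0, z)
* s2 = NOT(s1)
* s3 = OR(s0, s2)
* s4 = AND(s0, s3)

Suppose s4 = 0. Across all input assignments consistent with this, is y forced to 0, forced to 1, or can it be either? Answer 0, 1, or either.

either

Both values of y occur among assignments with s4 = 0:
  y=0: x=0, y=0, z=0
  y=1: x=1, y=1, z=0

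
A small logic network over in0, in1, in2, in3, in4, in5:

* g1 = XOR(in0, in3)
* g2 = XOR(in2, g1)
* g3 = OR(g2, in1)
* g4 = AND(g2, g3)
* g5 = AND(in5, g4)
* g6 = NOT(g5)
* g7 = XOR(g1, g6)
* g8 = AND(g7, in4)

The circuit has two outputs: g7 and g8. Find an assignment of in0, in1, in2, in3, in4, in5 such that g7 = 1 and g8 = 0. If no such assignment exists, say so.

in0=0 in1=0 in2=0 in3=0 in4=0 in5=0

Check with in0=0 in1=0 in2=0 in3=0 in4=0 in5=0:
g1 = XOR(in0, in3) = XOR(0, 0) = 0
g2 = XOR(in2, g1) = XOR(0, 0) = 0
g3 = OR(g2, in1) = OR(0, 0) = 0
g4 = AND(g2, g3) = AND(0, 0) = 0
g5 = AND(in5, g4) = AND(0, 0) = 0
g6 = NOT(g5) = NOT 0 = 1
g7 = XOR(g1, g6) = XOR(0, 1) = 1
g8 = AND(g7, in4) = AND(1, 0) = 0
So g7 = 1 and g8 = 0.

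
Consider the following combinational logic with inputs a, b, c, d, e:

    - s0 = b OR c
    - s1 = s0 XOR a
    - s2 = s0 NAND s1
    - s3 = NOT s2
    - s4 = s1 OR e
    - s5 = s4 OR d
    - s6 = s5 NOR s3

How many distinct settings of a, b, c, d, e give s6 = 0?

s6 = s5 NOR s3 must be 0, so at least one of s5, s3 is 1.
Enumerating the 32 input combinations, 28 give s6 = 0 and 4 give s6 = 1.

28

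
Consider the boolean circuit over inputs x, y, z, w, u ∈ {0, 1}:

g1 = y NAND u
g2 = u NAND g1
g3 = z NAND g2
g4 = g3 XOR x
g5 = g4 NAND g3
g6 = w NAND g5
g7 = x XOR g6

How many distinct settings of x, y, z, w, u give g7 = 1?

21

g7 = x XOR g6 must be 1, so x and g6 differ.
Enumerating the 32 input combinations, 21 give g7 = 1 and 11 give g7 = 0.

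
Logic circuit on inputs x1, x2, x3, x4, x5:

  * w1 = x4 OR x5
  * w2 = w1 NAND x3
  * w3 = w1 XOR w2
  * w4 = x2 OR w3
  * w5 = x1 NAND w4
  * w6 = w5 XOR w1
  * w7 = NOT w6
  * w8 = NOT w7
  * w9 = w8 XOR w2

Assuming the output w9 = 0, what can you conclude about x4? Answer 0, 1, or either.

Both values of x4 occur among assignments with w9 = 0:
  x4=0: x1=0, x2=0, x3=0, x4=0, x5=0
  x4=1: x1=0, x2=0, x3=1, x4=1, x5=0

either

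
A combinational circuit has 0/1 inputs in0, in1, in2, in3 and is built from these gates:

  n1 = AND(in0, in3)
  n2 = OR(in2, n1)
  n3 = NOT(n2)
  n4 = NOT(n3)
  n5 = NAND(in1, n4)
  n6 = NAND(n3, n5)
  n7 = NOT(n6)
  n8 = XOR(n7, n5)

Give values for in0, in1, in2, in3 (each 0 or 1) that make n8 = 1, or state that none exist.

n8 = XOR(n7, n5) must be 1, so n7 and n5 differ.
Check with in0=0, in1=0, in2=1, in3=1:
n1 = AND(in0, in3) = AND(0, 1) = 0
n2 = OR(in2, n1) = OR(1, 0) = 1
n3 = NOT(n2) = NOT 1 = 0
n4 = NOT(n3) = NOT 0 = 1
n5 = NAND(in1, n4) = NAND(0, 1) = 1
n6 = NAND(n3, n5) = NAND(0, 1) = 1
n7 = NOT(n6) = NOT 1 = 0
n8 = XOR(n7, n5) = XOR(0, 1) = 1
So n8 = 1 as required.

in0=0, in1=0, in2=1, in3=1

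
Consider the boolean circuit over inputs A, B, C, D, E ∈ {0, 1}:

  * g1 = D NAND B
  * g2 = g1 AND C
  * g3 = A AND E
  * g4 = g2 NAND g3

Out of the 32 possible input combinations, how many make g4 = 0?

g4 = g2 NAND g3 must be 0, so both g2 = 1 and g3 = 1.
Satisfying assignments:
  A=1, B=0, C=1, D=0, E=1
  A=1, B=0, C=1, D=1, E=1
  A=1, B=1, C=1, D=0, E=1

3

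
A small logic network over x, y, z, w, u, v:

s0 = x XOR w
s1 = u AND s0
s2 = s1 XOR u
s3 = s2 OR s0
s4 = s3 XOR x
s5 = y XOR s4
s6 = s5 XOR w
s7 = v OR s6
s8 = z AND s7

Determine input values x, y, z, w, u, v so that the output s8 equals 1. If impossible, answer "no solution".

x=0, y=0, z=1, w=1, u=0, v=1

Check with x=0, y=0, z=1, w=1, u=0, v=1:
s0 = x XOR w = 0 XOR 1 = 1
s1 = u AND s0 = 0 AND 1 = 0
s2 = s1 XOR u = 0 XOR 0 = 0
s3 = s2 OR s0 = 0 OR 1 = 1
s4 = s3 XOR x = 1 XOR 0 = 1
s5 = y XOR s4 = 0 XOR 1 = 1
s6 = s5 XOR w = 1 XOR 1 = 0
s7 = v OR s6 = 1 OR 0 = 1
s8 = z AND s7 = 1 AND 1 = 1
So s8 = 1 as required.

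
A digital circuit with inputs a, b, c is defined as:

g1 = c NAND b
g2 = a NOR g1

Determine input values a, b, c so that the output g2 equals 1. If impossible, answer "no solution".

g2 = a NOR g1 must be 1, so both a = 0 and g1 = 0.
Check with a=0 b=1 c=1:
g1 = c NAND b = 1 NAND 1 = 0
g2 = a NOR g1 = 0 NOR 0 = 1
So g2 = 1 as required.

a=0 b=1 c=1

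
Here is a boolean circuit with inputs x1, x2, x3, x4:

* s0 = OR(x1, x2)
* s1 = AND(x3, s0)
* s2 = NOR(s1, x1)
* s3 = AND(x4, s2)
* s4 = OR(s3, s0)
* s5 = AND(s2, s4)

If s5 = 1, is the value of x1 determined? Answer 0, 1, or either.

0

s5 = AND(s2, s4) must be 1, so both s2 = 1 and s4 = 1.
s2 = NOR(s1, x1) must be 1, so both s1 = 0 and x1 = 0.
s4 = OR(s3, s0) must be 1, so at least one of s3, s0 is 1.
Every assignment with s5 = 1 has x1 = 0; there are 4 such assignment(s).
  x1=0, x2=0, x3=0, x4=1
  x1=0, x2=0, x3=1, x4=1
  x1=0, x2=1, x3=0, x4=0
  x1=0, x2=1, x3=0, x4=1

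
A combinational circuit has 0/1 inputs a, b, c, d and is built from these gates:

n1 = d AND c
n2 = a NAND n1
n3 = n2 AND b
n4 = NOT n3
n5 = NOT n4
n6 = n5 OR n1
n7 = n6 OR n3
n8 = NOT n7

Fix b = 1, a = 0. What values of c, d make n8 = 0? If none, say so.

c=1, d=1

Check with b = 1, a = 0 and c=1, d=1:
n1 = d AND c = 1 AND 1 = 1
n2 = a NAND n1 = 0 NAND 1 = 1
n3 = n2 AND b = 1 AND 1 = 1
n4 = NOT n3 = NOT 1 = 0
n5 = NOT n4 = NOT 0 = 1
n6 = n5 OR n1 = 1 OR 1 = 1
n7 = n6 OR n3 = 1 OR 1 = 1
n8 = NOT n7 = NOT 1 = 0
So n8 = 0.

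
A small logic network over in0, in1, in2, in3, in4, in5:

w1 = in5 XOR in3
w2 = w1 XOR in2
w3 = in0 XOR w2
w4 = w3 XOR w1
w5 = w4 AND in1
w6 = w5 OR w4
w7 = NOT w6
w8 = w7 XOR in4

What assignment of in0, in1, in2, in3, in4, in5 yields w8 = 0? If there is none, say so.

in0=1, in1=0, in2=1, in3=1, in4=1, in5=0

w8 = w7 XOR in4 must be 0, so w7 and in4 are equal.
Check with in0=1, in1=0, in2=1, in3=1, in4=1, in5=0:
w1 = in5 XOR in3 = 0 XOR 1 = 1
w2 = w1 XOR in2 = 1 XOR 1 = 0
w3 = in0 XOR w2 = 1 XOR 0 = 1
w4 = w3 XOR w1 = 1 XOR 1 = 0
w5 = w4 AND in1 = 0 AND 0 = 0
w6 = w5 OR w4 = 0 OR 0 = 0
w7 = NOT w6 = NOT 0 = 1
w8 = w7 XOR in4 = 1 XOR 1 = 0
So w8 = 0 as required.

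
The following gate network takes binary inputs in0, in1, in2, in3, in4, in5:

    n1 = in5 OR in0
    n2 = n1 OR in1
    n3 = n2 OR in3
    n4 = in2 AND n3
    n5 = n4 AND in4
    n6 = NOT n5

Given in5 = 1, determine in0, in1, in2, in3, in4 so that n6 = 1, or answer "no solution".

in0=0 in1=0 in2=0 in3=0 in4=0

n6 = NOT n5 must be 1, so n5 = 0.
n5 = n4 AND in4 must be 0, so at least one of n4, in4 is 0.
Check with in5 = 1 and in0=0, in1=0, in2=0, in3=0, in4=0:
n1 = in5 OR in0 = 1 OR 0 = 1
n2 = n1 OR in1 = 1 OR 0 = 1
n3 = n2 OR in3 = 1 OR 0 = 1
n4 = in2 AND n3 = 0 AND 1 = 0
n5 = n4 AND in4 = 0 AND 0 = 0
n6 = NOT n5 = NOT 0 = 1
So n6 = 1.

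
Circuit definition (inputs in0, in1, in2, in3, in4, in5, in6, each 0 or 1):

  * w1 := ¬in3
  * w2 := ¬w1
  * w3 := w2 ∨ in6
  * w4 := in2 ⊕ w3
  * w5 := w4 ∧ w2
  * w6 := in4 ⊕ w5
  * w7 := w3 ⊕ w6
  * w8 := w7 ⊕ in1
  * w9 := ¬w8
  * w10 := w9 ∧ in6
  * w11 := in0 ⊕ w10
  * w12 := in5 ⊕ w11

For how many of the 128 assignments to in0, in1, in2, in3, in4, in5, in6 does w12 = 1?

64

w12 = in5 ⊕ w11 must be 1, so in5 and w11 differ.
Enumerating the 128 input combinations, 64 give w12 = 1 and 64 give w12 = 0.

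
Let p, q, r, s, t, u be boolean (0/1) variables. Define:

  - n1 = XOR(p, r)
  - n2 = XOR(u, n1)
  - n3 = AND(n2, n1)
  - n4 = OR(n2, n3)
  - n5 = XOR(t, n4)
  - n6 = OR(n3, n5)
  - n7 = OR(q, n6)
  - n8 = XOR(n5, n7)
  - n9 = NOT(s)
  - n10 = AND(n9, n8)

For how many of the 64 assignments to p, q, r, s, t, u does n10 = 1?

n10 = AND(n9, n8) must be 1, so both n9 = 1 and n8 = 1.
n9 = NOT(s) must be 1, so s = 0.
Enumerating the 64 input combinations, 10 give n10 = 1 and 54 give n10 = 0.

10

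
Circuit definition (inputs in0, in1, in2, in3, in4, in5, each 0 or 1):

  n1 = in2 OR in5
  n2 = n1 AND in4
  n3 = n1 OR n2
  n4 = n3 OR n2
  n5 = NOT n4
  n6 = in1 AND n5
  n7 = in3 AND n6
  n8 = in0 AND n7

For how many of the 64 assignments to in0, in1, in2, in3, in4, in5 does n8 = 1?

2

n8 = in0 AND n7 must be 1, so both in0 = 1 and n7 = 1.
Satisfying assignments:
  in0=1, in1=1, in2=0, in3=1, in4=0, in5=0
  in0=1, in1=1, in2=0, in3=1, in4=1, in5=0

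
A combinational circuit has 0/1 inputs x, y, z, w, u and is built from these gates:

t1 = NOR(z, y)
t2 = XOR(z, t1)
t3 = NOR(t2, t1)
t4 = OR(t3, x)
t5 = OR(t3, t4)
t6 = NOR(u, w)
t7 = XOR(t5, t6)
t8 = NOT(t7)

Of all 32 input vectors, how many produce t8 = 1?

14

t8 = NOT(t7) must be 1, so t7 = 0.
Enumerating the 32 input combinations, 14 give t8 = 1 and 18 give t8 = 0.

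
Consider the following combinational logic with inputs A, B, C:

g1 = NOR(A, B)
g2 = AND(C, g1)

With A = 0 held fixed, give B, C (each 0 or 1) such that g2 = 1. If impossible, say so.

g2 = AND(C, g1) must be 1, so both C = 1 and g1 = 1.
Check with A = 0 and B=0, C=1:
g1 = NOR(A, B) = NOR(0, 0) = 1
g2 = AND(C, g1) = AND(1, 1) = 1
So g2 = 1.

B=0, C=1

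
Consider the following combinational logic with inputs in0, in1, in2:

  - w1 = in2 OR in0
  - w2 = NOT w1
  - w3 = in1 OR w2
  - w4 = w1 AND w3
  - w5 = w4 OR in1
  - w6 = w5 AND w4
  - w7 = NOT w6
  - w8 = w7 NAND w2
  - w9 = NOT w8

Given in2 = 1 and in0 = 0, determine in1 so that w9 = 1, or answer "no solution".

With in2 = 1 and in0 = 0 fixed, none of the 2 settings of in1 give w9 = 1.
For example, with in1=0:
w1 = in2 OR in0 = 1 OR 0 = 1
w2 = NOT w1 = NOT 1 = 0
w3 = in1 OR w2 = 0 OR 0 = 0
w4 = w1 AND w3 = 1 AND 0 = 0
w5 = w4 OR in1 = 0 OR 0 = 0
w6 = w5 AND w4 = 0 AND 0 = 0
w7 = NOT w6 = NOT 0 = 1
w8 = w7 NAND w2 = 1 NAND 0 = 1
w9 = NOT w8 = NOT 1 = 0
giving w9 = 0 ≠ 1.

no solution exists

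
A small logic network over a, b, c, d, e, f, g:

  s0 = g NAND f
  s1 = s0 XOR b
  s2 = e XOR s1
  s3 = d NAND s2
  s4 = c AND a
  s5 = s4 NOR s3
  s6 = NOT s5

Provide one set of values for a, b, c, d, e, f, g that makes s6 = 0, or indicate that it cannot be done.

a=1, b=0, c=0, d=1, e=0, f=0, g=1

Check with a=1, b=0, c=0, d=1, e=0, f=0, g=1:
s0 = g NAND f = 1 NAND 0 = 1
s1 = s0 XOR b = 1 XOR 0 = 1
s2 = e XOR s1 = 0 XOR 1 = 1
s3 = d NAND s2 = 1 NAND 1 = 0
s4 = c AND a = 0 AND 1 = 0
s5 = s4 NOR s3 = 0 NOR 0 = 1
s6 = NOT s5 = NOT 1 = 0
So s6 = 0 as required.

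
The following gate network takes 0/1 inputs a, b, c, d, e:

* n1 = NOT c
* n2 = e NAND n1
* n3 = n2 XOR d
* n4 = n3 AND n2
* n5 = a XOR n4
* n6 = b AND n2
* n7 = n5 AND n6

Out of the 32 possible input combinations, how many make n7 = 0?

n7 = n5 AND n6 must be 0, so at least one of n5, n6 is 0.
Enumerating the 32 input combinations, 26 give n7 = 0 and 6 give n7 = 1.

26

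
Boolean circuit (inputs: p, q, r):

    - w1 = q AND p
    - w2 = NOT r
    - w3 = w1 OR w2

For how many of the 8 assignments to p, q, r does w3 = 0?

w3 = w1 OR w2 must be 0, so both w1 = 0 and w2 = 0.
w1 = q AND p must be 0, so at least one of q, p is 0.
Satisfying assignments:
  p=0, q=0, r=1
  p=0, q=1, r=1
  p=1, q=0, r=1

3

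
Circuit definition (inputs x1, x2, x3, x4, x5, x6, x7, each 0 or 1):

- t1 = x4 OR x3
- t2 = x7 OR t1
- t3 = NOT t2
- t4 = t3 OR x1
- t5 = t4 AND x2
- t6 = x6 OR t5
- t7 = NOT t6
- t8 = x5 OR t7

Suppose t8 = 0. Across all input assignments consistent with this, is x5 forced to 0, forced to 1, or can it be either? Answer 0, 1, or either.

0

t8 = x5 OR t7 must be 0, so both x5 = 0 and t7 = 0.
t7 = NOT t6 must be 0, so t6 = 1.
t6 = x6 OR t5 must be 1, so at least one of x6, t5 is 1.
Every assignment with t8 = 0 has x5 = 0; there are 41 such assignment(s).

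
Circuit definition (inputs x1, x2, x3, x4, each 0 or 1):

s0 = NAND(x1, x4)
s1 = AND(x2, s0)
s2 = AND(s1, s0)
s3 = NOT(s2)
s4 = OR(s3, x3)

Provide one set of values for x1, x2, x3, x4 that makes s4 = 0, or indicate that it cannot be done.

s4 = OR(s3, x3) must be 0, so both s3 = 0 and x3 = 0.
s3 = NOT(s2) must be 0, so s2 = 1.
s2 = AND(s1, s0) must be 1, so both s1 = 1 and s0 = 1.
Check with x1=0, x2=1, x3=0, x4=1:
s0 = NAND(x1, x4) = NAND(0, 1) = 1
s1 = AND(x2, s0) = AND(1, 1) = 1
s2 = AND(s1, s0) = AND(1, 1) = 1
s3 = NOT(s2) = NOT 1 = 0
s4 = OR(s3, x3) = OR(0, 0) = 0
So s4 = 0 as required.

x1=0, x2=1, x3=0, x4=1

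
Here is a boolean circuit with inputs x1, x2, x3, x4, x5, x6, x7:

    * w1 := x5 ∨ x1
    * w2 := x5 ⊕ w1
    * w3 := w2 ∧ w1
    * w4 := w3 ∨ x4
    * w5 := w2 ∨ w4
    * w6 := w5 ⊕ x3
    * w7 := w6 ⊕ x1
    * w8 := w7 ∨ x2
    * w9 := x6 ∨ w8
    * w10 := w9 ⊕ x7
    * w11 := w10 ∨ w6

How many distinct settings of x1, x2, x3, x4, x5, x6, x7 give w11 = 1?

w11 = w10 ∨ w6 must be 1, so at least one of w10, w6 is 1.
Enumerating the 128 input combinations, 96 give w11 = 1 and 32 give w11 = 0.

96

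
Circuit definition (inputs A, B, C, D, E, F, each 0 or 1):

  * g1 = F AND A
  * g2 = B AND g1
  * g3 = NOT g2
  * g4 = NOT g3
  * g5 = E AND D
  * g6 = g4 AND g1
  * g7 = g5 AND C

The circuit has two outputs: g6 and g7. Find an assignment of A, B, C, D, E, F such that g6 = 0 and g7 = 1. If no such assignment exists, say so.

Check with A=0 B=1 C=1 D=1 E=1 F=1:
g1 = F AND A = 1 AND 0 = 0
g2 = B AND g1 = 1 AND 0 = 0
g3 = NOT g2 = NOT 0 = 1
g4 = NOT g3 = NOT 1 = 0
g5 = E AND D = 1 AND 1 = 1
g6 = g4 AND g1 = 0 AND 0 = 0
g7 = g5 AND C = 1 AND 1 = 1
So g6 = 0 and g7 = 1.

A=0 B=1 C=1 D=1 E=1 F=1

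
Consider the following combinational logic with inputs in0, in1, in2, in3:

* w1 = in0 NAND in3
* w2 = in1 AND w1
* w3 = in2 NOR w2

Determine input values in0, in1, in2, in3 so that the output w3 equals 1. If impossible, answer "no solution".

w3 = in2 NOR w2 must be 1, so both in2 = 0 and w2 = 0.
Check with in0=1 in1=1 in2=0 in3=1:
w1 = in0 NAND in3 = 1 NAND 1 = 0
w2 = in1 AND w1 = 1 AND 0 = 0
w3 = in2 NOR w2 = 0 NOR 0 = 1
So w3 = 1 as required.

in0=1 in1=1 in2=0 in3=1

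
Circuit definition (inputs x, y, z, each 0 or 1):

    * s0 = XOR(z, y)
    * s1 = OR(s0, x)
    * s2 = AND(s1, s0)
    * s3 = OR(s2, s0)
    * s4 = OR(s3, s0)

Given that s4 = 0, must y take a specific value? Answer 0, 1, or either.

Both values of y occur among assignments with s4 = 0:
  y=0: x=0, y=0, z=0
  y=1: x=0, y=1, z=1

either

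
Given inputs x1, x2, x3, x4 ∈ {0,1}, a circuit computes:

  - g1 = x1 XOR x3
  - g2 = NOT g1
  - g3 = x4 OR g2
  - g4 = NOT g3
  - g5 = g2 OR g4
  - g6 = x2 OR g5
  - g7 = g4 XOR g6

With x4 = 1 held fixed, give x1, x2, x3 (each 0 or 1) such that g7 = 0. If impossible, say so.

Check with x4 = 1 and x1=0, x2=0, x3=1:
g1 = x1 XOR x3 = 0 XOR 1 = 1
g2 = NOT g1 = NOT 1 = 0
g3 = x4 OR g2 = 1 OR 0 = 1
g4 = NOT g3 = NOT 1 = 0
g5 = g2 OR g4 = 0 OR 0 = 0
g6 = x2 OR g5 = 0 OR 0 = 0
g7 = g4 XOR g6 = 0 XOR 0 = 0
So g7 = 0.

x1=0 x2=0 x3=1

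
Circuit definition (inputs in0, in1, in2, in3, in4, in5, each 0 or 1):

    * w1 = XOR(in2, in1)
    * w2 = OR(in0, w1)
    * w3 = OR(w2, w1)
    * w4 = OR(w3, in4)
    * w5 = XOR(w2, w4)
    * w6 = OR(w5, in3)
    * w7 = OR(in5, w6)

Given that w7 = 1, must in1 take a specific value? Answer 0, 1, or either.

Both values of in1 occur among assignments with w7 = 1:
  in1=0: in0=0, in1=0, in2=0, in3=0, in4=0, in5=1
  in1=1: in0=0, in1=1, in2=0, in3=0, in4=0, in5=1

either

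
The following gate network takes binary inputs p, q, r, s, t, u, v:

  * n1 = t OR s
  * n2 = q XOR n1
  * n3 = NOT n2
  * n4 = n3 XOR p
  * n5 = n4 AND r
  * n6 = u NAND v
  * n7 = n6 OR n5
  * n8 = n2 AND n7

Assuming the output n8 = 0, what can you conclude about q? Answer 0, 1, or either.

either

Both values of q occur among assignments with n8 = 0:
  q=0: p=0, q=0, r=0, s=0, t=0, u=0, v=0
  q=1: p=0, q=1, r=0, s=0, t=0, u=1, v=1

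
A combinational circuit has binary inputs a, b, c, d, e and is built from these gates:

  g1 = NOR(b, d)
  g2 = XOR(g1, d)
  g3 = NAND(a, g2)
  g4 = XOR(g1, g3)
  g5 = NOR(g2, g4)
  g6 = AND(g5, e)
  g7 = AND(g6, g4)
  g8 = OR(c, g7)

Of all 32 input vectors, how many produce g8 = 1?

g8 = OR(c, g7) must be 1, so at least one of c, g7 is 1.
Enumerating the 32 input combinations, 16 give g8 = 1 and 16 give g8 = 0.

16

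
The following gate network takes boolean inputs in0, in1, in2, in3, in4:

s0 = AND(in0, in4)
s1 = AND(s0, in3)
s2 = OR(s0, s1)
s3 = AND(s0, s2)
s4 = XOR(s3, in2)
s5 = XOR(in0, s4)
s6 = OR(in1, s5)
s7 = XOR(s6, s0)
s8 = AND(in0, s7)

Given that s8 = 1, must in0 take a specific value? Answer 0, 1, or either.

s8 = AND(in0, s7) must be 1, so both in0 = 1 and s7 = 1.
s7 = XOR(s6, s0) must be 1, so s6 and s0 differ.
Every assignment with s8 = 1 has in0 = 1; there are 8 such assignment(s).

1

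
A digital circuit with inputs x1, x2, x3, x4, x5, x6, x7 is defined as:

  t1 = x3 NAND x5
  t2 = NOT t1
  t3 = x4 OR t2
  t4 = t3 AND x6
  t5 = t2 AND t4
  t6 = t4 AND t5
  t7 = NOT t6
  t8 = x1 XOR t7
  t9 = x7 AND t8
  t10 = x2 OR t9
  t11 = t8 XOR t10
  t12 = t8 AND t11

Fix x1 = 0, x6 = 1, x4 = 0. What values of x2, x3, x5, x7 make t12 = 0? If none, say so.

x2=1, x3=1, x5=1, x7=0

t12 = t8 AND t11 must be 0, so at least one of t8, t11 is 0.
Check with x1 = 0, x6 = 1, x4 = 0 and x2=1, x3=1, x5=1, x7=0:
t1 = x3 NAND x5 = 1 NAND 1 = 0
t2 = NOT t1 = NOT 0 = 1
t3 = x4 OR t2 = 0 OR 1 = 1
t4 = t3 AND x6 = 1 AND 1 = 1
t5 = t2 AND t4 = 1 AND 1 = 1
t6 = t4 AND t5 = 1 AND 1 = 1
t7 = NOT t6 = NOT 1 = 0
t8 = x1 XOR t7 = 0 XOR 0 = 0
t9 = x7 AND t8 = 0 AND 0 = 0
t10 = x2 OR t9 = 1 OR 0 = 1
t11 = t8 XOR t10 = 0 XOR 1 = 1
t12 = t8 AND t11 = 0 AND 1 = 0
So t12 = 0.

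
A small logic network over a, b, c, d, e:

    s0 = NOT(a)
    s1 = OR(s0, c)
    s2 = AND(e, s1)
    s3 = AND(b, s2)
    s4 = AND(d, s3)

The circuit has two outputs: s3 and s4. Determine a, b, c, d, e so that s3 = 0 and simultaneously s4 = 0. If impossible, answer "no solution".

Check with a=0 b=0 c=0 d=0 e=1:
s0 = NOT(a) = NOT 0 = 1
s1 = OR(s0, c) = OR(1, 0) = 1
s2 = AND(e, s1) = AND(1, 1) = 1
s3 = AND(b, s2) = AND(0, 1) = 0
s4 = AND(d, s3) = AND(0, 0) = 0
So s3 = 0 and s4 = 0.

a=0 b=0 c=0 d=0 e=1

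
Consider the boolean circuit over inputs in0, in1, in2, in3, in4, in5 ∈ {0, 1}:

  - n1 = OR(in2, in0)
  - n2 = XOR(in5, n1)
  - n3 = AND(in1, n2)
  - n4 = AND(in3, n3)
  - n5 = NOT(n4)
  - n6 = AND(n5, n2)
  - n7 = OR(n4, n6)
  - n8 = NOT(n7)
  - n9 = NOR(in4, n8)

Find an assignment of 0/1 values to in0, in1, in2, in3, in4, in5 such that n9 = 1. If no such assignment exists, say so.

Check with in0=0 in1=1 in2=1 in3=0 in4=0 in5=0:
n1 = OR(in2, in0) = OR(1, 0) = 1
n2 = XOR(in5, n1) = XOR(0, 1) = 1
n3 = AND(in1, n2) = AND(1, 1) = 1
n4 = AND(in3, n3) = AND(0, 1) = 0
n5 = NOT(n4) = NOT 0 = 1
n6 = AND(n5, n2) = AND(1, 1) = 1
n7 = OR(n4, n6) = OR(0, 1) = 1
n8 = NOT(n7) = NOT 1 = 0
n9 = NOR(in4, n8) = NOR(0, 0) = 1
So n9 = 1 as required.

in0=0 in1=1 in2=1 in3=0 in4=0 in5=0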